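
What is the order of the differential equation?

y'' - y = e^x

The order is 2 (highest derivative is of order 2).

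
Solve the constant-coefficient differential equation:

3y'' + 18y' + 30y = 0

Characteristic equation: 3r² + 18r + 30 = 0
Divide by 3: r² + 6r + 10 = 0
Roots: r = -3 ± i (complex conjugates)
General solution: y = e^(-3x)(C₁cos(x) + C₂sin(x))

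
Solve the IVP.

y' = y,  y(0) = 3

General solution: y = Ce^x
Applying IC y(0) = 3:
Particular solution: y = 3e^x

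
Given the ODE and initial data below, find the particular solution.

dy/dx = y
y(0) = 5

General solution: y = Ce^x
Applying IC y(0) = 5:
Particular solution: y = 5e^x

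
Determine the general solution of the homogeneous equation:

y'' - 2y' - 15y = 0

Characteristic equation: r² - 2r - 15 = 0
Roots: r = 5, -3 (distinct real)
General solution: y = C₁e^(5x) + C₂e^(-3x)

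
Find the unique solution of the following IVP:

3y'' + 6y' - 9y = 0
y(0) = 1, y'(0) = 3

General solution: y = C₁e^x + C₂e^(-3x)
Applying ICs: C₁ = 3/2, C₂ = -1/2
Particular solution: y = (3/2)e^x - (1/2)e^(-3x)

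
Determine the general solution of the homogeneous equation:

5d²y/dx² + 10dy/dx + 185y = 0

Characteristic equation: 5r² + 10r + 185 = 0
Divide by 5: r² + 2r + 37 = 0
Roots: r = -1 ± 6i (complex conjugates)
General solution: y = e^(-x)(C₁cos(6x) + C₂sin(6x))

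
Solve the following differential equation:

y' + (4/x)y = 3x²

Using integrating factor method:

General solution: y = (3/7)x^3 + Cx^(-4)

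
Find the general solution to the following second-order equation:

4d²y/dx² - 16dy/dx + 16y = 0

Characteristic equation: 4r² - 16r + 16 = 0
Divide by 4: r² - 4r + 4 = 0
Factored: (r - 2)² = 0
Repeated root: r = 2
General solution: y = (C₁ + C₂x)e^(2x)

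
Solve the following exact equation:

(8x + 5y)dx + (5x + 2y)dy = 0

Verify exactness: ∂M/∂y = ∂N/∂x ✓
Find F(x,y) such that ∂F/∂x = M, ∂F/∂y = N
Solution: 4x² + 5xy + y² = C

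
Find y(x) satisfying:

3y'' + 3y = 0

Characteristic equation: 3r² + 3 = 0
Divide by 3: r² + 1 = 0
Roots: r = ±i (complex conjugates)
General solution: y = C₁cos(x) + C₂sin(x)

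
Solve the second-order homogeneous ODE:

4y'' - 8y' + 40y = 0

Characteristic equation: 4r² - 8r + 40 = 0
Divide by 4: r² - 2r + 10 = 0
Roots: r = 1 ± 3i (complex conjugates)
General solution: y = e^x(C₁cos(3x) + C₂sin(3x))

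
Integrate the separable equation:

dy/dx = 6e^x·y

Separating variables and integrating:
ln|y| = 6e^x + C

General solution: y = Ce^(6e^x)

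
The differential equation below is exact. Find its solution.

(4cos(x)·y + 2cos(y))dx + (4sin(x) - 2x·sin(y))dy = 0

Verify exactness: ∂M/∂y = ∂N/∂x ✓
Find F(x,y) such that ∂F/∂x = M, ∂F/∂y = N
Solution: 4sin(x)·y + 2x·cos(y) = C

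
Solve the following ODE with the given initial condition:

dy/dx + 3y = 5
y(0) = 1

General solution: y = 5/3 + Ce^(-3x)
Applying y(0) = 1: C = 1 - 5/3 = -2/3
Particular solution: y = 5/3 - (2/3)e^(-3x)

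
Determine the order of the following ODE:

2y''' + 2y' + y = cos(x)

The order is 3 (highest derivative is of order 3).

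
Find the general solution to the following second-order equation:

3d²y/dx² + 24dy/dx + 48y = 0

Characteristic equation: 3r² + 24r + 48 = 0
Divide by 3: r² + 8r + 16 = 0
Factored: (r + 4)² = 0
Repeated root: r = -4
General solution: y = (C₁ + C₂x)e^(-4x)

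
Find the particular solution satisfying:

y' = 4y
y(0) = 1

General solution: y = Ce^(4x)
Applying IC y(0) = 1:
Particular solution: y = e^(4x)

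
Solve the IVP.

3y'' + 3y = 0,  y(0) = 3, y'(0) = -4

General solution: y = C₁cos(x) + C₂sin(x)
Complex roots r = ±i
Applying ICs: C₁ = 3, C₂ = -4
Particular solution: y = 3cos(x) - 4sin(x)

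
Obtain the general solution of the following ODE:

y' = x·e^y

Separating variables and integrating:
-e^(-y) = x²/2 + C

General solution: y = -ln(C - x²/2)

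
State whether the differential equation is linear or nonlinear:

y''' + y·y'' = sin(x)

Nonlinear (y·y'' term)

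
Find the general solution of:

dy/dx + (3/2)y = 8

Using integrating factor method:

General solution: y = 16/3 + Ce^(-3x/2)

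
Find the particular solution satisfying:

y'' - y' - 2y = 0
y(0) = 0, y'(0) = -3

General solution: y = C₁e^(2x) + C₂e^(-x)
Applying ICs: C₁ = -1, C₂ = 1
Particular solution: y = -e^(2x) + e^(-x)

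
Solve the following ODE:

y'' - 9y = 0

Characteristic equation: r² - 9 = 0
Roots: r = 3, -3 (distinct real)
General solution: y = C₁e^(3x) + C₂e^(-3x)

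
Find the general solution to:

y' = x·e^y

Separating variables and integrating:
-e^(-y) = x²/2 + C

General solution: y = -ln(C - x²/2)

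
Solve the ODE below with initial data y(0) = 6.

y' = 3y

General solution: y = Ce^(3x)
Applying IC y(0) = 6:
Particular solution: y = 6e^(3x)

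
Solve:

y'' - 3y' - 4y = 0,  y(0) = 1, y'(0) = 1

General solution: y = C₁e^(4x) + C₂e^(-x)
Applying ICs: C₁ = 2/5, C₂ = 3/5
Particular solution: y = (2/5)e^(4x) + (3/5)e^(-x)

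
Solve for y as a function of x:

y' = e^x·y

Separating variables and integrating:
ln|y| = e^x + C

General solution: y = Ce^(e^x)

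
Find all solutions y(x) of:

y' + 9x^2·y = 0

Using integrating factor method:

General solution: y = Ce^(-3x^3)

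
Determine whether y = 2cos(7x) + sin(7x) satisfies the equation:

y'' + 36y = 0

Verification:
y'' = -98cos(7x) - 49sin(7x)
y'' + 36y ≠ 0 (frequency mismatch: got 49 instead of 36)

No, it is not a solution.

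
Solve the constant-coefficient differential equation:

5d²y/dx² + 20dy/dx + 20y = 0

Characteristic equation: 5r² + 20r + 20 = 0
Divide by 5: r² + 4r + 4 = 0
Factored: (r + 2)² = 0
Repeated root: r = -2
General solution: y = (C₁ + C₂x)e^(-2x)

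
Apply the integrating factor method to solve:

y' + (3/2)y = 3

Using integrating factor method:

General solution: y = 2 + Ce^(-3x/2)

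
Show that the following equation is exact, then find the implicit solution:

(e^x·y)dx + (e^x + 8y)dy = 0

Verify exactness: ∂M/∂y = ∂N/∂x ✓
Find F(x,y) such that ∂F/∂x = M, ∂F/∂y = N
Solution: e^x·y + 4y² = C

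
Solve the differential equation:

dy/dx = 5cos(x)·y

Separating variables and integrating:
ln|y| = 5sin(x) + C

General solution: y = Ce^(5sin(x))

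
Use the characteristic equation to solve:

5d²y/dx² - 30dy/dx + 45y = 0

Characteristic equation: 5r² - 30r + 45 = 0
Divide by 5: r² - 6r + 9 = 0
Factored: (r - 3)² = 0
Repeated root: r = 3
General solution: y = (C₁ + C₂x)e^(3x)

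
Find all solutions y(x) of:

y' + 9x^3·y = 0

Using integrating factor method:

General solution: y = Ce^(-9x^4/4)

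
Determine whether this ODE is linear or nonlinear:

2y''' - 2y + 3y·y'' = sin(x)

Nonlinear (y·y'' term)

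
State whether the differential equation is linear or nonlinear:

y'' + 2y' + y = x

Linear (y and its derivatives appear to the first power only, no products of y terms)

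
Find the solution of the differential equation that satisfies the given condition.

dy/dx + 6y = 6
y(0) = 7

General solution: y = 1 + Ce^(-6x)
Applying y(0) = 7: C = 7 - 1 = 6
Particular solution: y = 1 + 6e^(-6x)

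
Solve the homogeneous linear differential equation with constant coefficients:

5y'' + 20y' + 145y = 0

Characteristic equation: 5r² + 20r + 145 = 0
Divide by 5: r² + 4r + 29 = 0
Roots: r = -2 ± 5i (complex conjugates)
General solution: y = e^(-2x)(C₁cos(5x) + C₂sin(5x))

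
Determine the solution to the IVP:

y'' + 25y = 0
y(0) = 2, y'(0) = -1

General solution: y = C₁cos(5x) + C₂sin(5x)
Complex roots r = ±5i
Applying ICs: C₁ = 2, C₂ = -1/5
Particular solution: y = 2cos(5x) - (1/5)sin(5x)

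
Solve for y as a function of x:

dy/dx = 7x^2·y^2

Separating variables and integrating:
-1/y = 7x^3/3 + C

General solution: y^-1 = (-7/3)x^3 + C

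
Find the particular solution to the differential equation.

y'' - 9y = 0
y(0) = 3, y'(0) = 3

General solution: y = C₁e^(3x) + C₂e^(-3x)
Applying ICs: C₁ = 2, C₂ = 1
Particular solution: y = 2e^(3x) + e^(-3x)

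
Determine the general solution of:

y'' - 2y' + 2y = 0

Characteristic equation: r² - 2r + 2 = 0
Roots: r = 1 ± i (complex conjugates)
General solution: y = e^x(C₁cos(x) + C₂sin(x))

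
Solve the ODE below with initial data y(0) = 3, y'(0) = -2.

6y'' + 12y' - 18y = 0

General solution: y = C₁e^x + C₂e^(-3x)
Applying ICs: C₁ = 7/4, C₂ = 5/4
Particular solution: y = (7/4)e^x + (5/4)e^(-3x)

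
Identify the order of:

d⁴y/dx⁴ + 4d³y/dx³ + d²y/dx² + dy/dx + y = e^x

The order is 4 (highest derivative is of order 4).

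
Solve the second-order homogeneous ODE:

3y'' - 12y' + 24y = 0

Characteristic equation: 3r² - 12r + 24 = 0
Divide by 3: r² - 4r + 8 = 0
Roots: r = 2 ± 2i (complex conjugates)
General solution: y = e^(2x)(C₁cos(2x) + C₂sin(2x))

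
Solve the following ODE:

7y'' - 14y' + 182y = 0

Characteristic equation: 7r² - 14r + 182 = 0
Divide by 7: r² - 2r + 26 = 0
Roots: r = 1 ± 5i (complex conjugates)
General solution: y = e^x(C₁cos(5x) + C₂sin(5x))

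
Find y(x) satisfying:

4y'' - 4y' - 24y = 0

Characteristic equation: 4r² - 4r - 24 = 0
Divide by 4: r² - r - 6 = 0
Roots: r = 3, -2 (distinct real)
General solution: y = C₁e^(3x) + C₂e^(-2x)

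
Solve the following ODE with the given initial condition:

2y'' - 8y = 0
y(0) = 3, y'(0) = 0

General solution: y = C₁e^(2x) + C₂e^(-2x)
Applying ICs: C₁ = 3/2, C₂ = 3/2
Particular solution: y = (3/2)e^(2x) + (3/2)e^(-2x)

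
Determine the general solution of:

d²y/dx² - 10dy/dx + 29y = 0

Characteristic equation: r² - 10r + 29 = 0
Roots: r = 5 ± 2i (complex conjugates)
General solution: y = e^(5x)(C₁cos(2x) + C₂sin(2x))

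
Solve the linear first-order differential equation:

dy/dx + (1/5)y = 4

Using integrating factor method:

General solution: y = 20 + Ce^(-x/5)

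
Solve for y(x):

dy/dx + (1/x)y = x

Using integrating factor method:

General solution: y = (1/3)x^2 + C/x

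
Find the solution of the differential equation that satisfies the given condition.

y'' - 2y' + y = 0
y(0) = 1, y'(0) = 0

General solution: y = (C₁ + C₂x)e^x
Repeated root r = 1
Applying ICs: C₁ = 1, C₂ = -1
Particular solution: y = (1 - x)e^x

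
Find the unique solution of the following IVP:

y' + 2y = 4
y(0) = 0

General solution: y = 2 + Ce^(-2x)
Applying y(0) = 0: C = 0 - 2 = -2
Particular solution: y = 2 - 2e^(-2x)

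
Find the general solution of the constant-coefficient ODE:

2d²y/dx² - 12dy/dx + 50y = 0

Characteristic equation: 2r² - 12r + 50 = 0
Divide by 2: r² - 6r + 25 = 0
Roots: r = 3 ± 4i (complex conjugates)
General solution: y = e^(3x)(C₁cos(4x) + C₂sin(4x))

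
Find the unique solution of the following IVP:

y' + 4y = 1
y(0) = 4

General solution: y = 1/4 + Ce^(-4x)
Applying y(0) = 4: C = 4 - 1/4 = 15/4
Particular solution: y = 1/4 + (15/4)e^(-4x)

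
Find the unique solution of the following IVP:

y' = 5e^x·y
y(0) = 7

General solution: y = Ce^(5e^x)
Applying IC y(0) = 7:
Particular solution: y = 7e^(5(e^x - 1))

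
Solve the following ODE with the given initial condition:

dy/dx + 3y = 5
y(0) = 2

General solution: y = 5/3 + Ce^(-3x)
Applying y(0) = 2: C = 2 - 5/3 = 1/3
Particular solution: y = 5/3 + (1/3)e^(-3x)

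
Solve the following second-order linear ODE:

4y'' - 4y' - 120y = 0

Characteristic equation: 4r² - 4r - 120 = 0
Divide by 4: r² - r - 30 = 0
Roots: r = 6, -5 (distinct real)
General solution: y = C₁e^(6x) + C₂e^(-5x)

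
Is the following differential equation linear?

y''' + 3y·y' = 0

No. Nonlinear (product y·y')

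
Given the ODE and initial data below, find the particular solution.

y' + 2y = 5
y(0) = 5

General solution: y = 5/2 + Ce^(-2x)
Applying y(0) = 5: C = 5 - 5/2 = 5/2
Particular solution: y = 5/2 + (5/2)e^(-2x)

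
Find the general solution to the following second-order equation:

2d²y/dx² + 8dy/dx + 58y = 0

Characteristic equation: 2r² + 8r + 58 = 0
Divide by 2: r² + 4r + 29 = 0
Roots: r = -2 ± 5i (complex conjugates)
General solution: y = e^(-2x)(C₁cos(5x) + C₂sin(5x))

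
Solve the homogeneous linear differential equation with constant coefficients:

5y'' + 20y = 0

Characteristic equation: 5r² + 20 = 0
Divide by 5: r² + 4 = 0
Roots: r = ±2i (complex conjugates)
General solution: y = C₁cos(2x) + C₂sin(2x)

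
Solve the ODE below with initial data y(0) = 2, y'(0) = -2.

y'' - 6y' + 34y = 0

General solution: y = e^(3x)(C₁cos(5x) + C₂sin(5x))
Complex roots r = 3 ± 5i
Applying ICs: C₁ = 2, C₂ = -8/5
Particular solution: y = e^(3x)(2cos(5x) - (8/5)sin(5x))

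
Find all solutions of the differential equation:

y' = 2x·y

Separating variables and integrating:
ln|y| = x^2 + C

General solution: y = Ce^(x^2)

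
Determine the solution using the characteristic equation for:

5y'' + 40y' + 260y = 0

Characteristic equation: 5r² + 40r + 260 = 0
Divide by 5: r² + 8r + 52 = 0
Roots: r = -4 ± 6i (complex conjugates)
General solution: y = e^(-4x)(C₁cos(6x) + C₂sin(6x))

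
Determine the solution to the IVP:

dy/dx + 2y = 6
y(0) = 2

General solution: y = 3 + Ce^(-2x)
Applying y(0) = 2: C = 2 - 3 = -1
Particular solution: y = 3 - e^(-2x)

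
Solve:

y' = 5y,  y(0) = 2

General solution: y = Ce^(5x)
Applying IC y(0) = 2:
Particular solution: y = 2e^(5x)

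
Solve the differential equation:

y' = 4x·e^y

Separating variables and integrating:
-e^(-y) = 2x² + C

General solution: y = -ln(C - 2x²)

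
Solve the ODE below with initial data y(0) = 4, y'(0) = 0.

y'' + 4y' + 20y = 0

General solution: y = e^(-2x)(C₁cos(4x) + C₂sin(4x))
Complex roots r = -2 ± 4i
Applying ICs: C₁ = 4, C₂ = 2
Particular solution: y = e^(-2x)(4cos(4x) + 2sin(4x))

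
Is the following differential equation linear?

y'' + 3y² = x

No. Nonlinear (y² term)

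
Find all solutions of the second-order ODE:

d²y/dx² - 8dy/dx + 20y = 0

Characteristic equation: r² - 8r + 20 = 0
Roots: r = 4 ± 2i (complex conjugates)
General solution: y = e^(4x)(C₁cos(2x) + C₂sin(2x))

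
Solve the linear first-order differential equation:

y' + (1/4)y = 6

Using integrating factor method:

General solution: y = 24 + Ce^(-x/4)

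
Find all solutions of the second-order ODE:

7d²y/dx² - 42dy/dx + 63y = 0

Characteristic equation: 7r² - 42r + 63 = 0
Divide by 7: r² - 6r + 9 = 0
Factored: (r - 3)² = 0
Repeated root: r = 3
General solution: y = (C₁ + C₂x)e^(3x)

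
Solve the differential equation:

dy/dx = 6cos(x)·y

Separating variables and integrating:
ln|y| = 6sin(x) + C

General solution: y = Ce^(6sin(x))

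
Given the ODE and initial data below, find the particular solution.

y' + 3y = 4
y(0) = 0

General solution: y = 4/3 + Ce^(-3x)
Applying y(0) = 0: C = 0 - 4/3 = -4/3
Particular solution: y = 4/3 - (4/3)e^(-3x)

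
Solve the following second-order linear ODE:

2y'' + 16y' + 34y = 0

Characteristic equation: 2r² + 16r + 34 = 0
Divide by 2: r² + 8r + 17 = 0
Roots: r = -4 ± i (complex conjugates)
General solution: y = e^(-4x)(C₁cos(x) + C₂sin(x))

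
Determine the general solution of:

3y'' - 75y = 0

Characteristic equation: 3r² - 75 = 0
Divide by 3: r² - 25 = 0
Roots: r = 5, -5 (distinct real)
General solution: y = C₁e^(5x) + C₂e^(-5x)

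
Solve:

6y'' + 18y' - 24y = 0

Characteristic equation: 6r² + 18r - 24 = 0
Divide by 6: r² + 3r - 4 = 0
Roots: r = 1, -4 (distinct real)
General solution: y = C₁e^x + C₂e^(-4x)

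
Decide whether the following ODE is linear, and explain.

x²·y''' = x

Linear (y and its derivatives appear to the first power only, no products of y terms)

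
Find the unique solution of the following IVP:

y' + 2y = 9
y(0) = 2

General solution: y = 9/2 + Ce^(-2x)
Applying y(0) = 2: C = 2 - 9/2 = -5/2
Particular solution: y = 9/2 - (5/2)e^(-2x)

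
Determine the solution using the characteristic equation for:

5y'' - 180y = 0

Characteristic equation: 5r² - 180 = 0
Divide by 5: r² - 36 = 0
Roots: r = 6, -6 (distinct real)
General solution: y = C₁e^(6x) + C₂e^(-6x)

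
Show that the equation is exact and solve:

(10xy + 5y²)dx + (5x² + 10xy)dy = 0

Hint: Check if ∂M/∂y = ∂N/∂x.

Verify exactness: ∂M/∂y = ∂N/∂x ✓
Find F(x,y) such that ∂F/∂x = M, ∂F/∂y = N
Solution: 5x²y + 5xy² = C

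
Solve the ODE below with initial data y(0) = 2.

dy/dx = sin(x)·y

General solution: y = Ce^(-cos(x))
Applying IC y(0) = 2:
Particular solution: y = 2e^(1-cos(x))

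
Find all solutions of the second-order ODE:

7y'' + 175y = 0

Characteristic equation: 7r² + 175 = 0
Divide by 7: r² + 25 = 0
Roots: r = ±5i (complex conjugates)
General solution: y = C₁cos(5x) + C₂sin(5x)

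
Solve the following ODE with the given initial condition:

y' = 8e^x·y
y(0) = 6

General solution: y = Ce^(8e^x)
Applying IC y(0) = 6:
Particular solution: y = 6e^(8(e^x - 1))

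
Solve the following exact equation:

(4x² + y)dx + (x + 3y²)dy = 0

Verify exactness: ∂M/∂y = ∂N/∂x ✓
Find F(x,y) such that ∂F/∂x = M, ∂F/∂y = N
Solution: 4x³/3 + xy + y³ = C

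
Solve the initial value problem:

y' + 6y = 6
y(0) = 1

General solution: y = 1 + Ce^(-6x)
Applying y(0) = 1: C = 1 - 1 = 0
Particular solution: y = 1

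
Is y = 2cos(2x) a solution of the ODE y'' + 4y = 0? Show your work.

Verification:
y'' = -8cos(2x)
y'' + 4y = 0 ✓

Yes, it is a solution.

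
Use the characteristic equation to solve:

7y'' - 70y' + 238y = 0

Characteristic equation: 7r² - 70r + 238 = 0
Divide by 7: r² - 10r + 34 = 0
Roots: r = 5 ± 3i (complex conjugates)
General solution: y = e^(5x)(C₁cos(3x) + C₂sin(3x))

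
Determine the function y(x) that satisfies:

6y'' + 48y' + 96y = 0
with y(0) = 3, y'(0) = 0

General solution: y = (C₁ + C₂x)e^(-4x)
Repeated root r = -4
Applying ICs: C₁ = 3, C₂ = 12
Particular solution: y = (3 + 12x)e^(-4x)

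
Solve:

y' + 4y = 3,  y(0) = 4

General solution: y = 3/4 + Ce^(-4x)
Applying y(0) = 4: C = 4 - 3/4 = 13/4
Particular solution: y = 3/4 + (13/4)e^(-4x)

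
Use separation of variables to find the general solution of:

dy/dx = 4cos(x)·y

Separating variables and integrating:
ln|y| = 4sin(x) + C

General solution: y = Ce^(4sin(x))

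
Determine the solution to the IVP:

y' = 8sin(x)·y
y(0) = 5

General solution: y = Ce^(-8cos(x))
Applying IC y(0) = 5:
Particular solution: y = 5e^(8(1-cos(x)))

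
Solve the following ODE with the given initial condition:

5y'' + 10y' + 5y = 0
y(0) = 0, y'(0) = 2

General solution: y = (C₁ + C₂x)e^(-x)
Repeated root r = -1
Applying ICs: C₁ = 0, C₂ = 2
Particular solution: y = 2xe^(-x)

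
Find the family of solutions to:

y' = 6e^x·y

Separating variables and integrating:
ln|y| = 6e^x + C

General solution: y = Ce^(6e^x)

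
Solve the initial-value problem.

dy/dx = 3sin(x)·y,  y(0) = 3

General solution: y = Ce^(-3cos(x))
Applying IC y(0) = 3:
Particular solution: y = 3e^(3(1-cos(x)))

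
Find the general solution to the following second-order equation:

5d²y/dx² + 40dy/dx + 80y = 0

Characteristic equation: 5r² + 40r + 80 = 0
Divide by 5: r² + 8r + 16 = 0
Factored: (r + 4)² = 0
Repeated root: r = -4
General solution: y = (C₁ + C₂x)e^(-4x)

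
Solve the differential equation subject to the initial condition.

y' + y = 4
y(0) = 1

General solution: y = 4 + Ce^(-x)
Applying y(0) = 1: C = 1 - 4 = -3
Particular solution: y = 4 - 3e^(-x)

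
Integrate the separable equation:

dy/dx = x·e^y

Separating variables and integrating:
-e^(-y) = x²/2 + C

General solution: y = -ln(C - x²/2)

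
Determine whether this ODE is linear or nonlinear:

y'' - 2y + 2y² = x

Nonlinear (y² term)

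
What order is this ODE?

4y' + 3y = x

The order is 1 (highest derivative is of order 1).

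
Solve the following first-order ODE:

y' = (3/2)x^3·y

Separating variables and integrating:
ln|y| = 3x^4/8 + C

General solution: y = Ce^(3x^4/8)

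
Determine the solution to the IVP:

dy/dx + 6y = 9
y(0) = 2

General solution: y = 3/2 + Ce^(-6x)
Applying y(0) = 2: C = 2 - 3/2 = 1/2
Particular solution: y = 3/2 + (1/2)e^(-6x)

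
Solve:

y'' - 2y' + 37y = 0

Characteristic equation: r² - 2r + 37 = 0
Roots: r = 1 ± 6i (complex conjugates)
General solution: y = e^x(C₁cos(6x) + C₂sin(6x))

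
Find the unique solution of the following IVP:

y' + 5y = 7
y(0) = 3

General solution: y = 7/5 + Ce^(-5x)
Applying y(0) = 3: C = 3 - 7/5 = 8/5
Particular solution: y = 7/5 + (8/5)e^(-5x)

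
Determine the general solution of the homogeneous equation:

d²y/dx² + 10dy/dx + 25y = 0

Characteristic equation: r² + 10r + 25 = 0
Factored: (r + 5)² = 0
Repeated root: r = -5
General solution: y = (C₁ + C₂x)e^(-5x)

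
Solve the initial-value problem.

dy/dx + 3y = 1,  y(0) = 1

General solution: y = 1/3 + Ce^(-3x)
Applying y(0) = 1: C = 1 - 1/3 = 2/3
Particular solution: y = 1/3 + (2/3)e^(-3x)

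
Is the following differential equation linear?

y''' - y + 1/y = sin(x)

No. Nonlinear (1/y term)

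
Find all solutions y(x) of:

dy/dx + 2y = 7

Using integrating factor method:

General solution: y = 7/2 + Ce^(-2x)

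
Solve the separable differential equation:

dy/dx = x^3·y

Separating variables and integrating:
ln|y| = x^4/4 + C

General solution: y = Ce^(x^4/4)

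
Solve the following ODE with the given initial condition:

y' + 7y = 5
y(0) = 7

General solution: y = 5/7 + Ce^(-7x)
Applying y(0) = 7: C = 7 - 5/7 = 44/7
Particular solution: y = 5/7 + (44/7)e^(-7x)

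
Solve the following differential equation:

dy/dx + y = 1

Using integrating factor method:

General solution: y = 1 + Ce^(-x)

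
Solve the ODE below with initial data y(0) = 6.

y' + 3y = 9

General solution: y = 3 + Ce^(-3x)
Applying y(0) = 6: C = 6 - 3 = 3
Particular solution: y = 3 + 3e^(-3x)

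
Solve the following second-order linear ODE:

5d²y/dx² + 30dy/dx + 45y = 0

Characteristic equation: 5r² + 30r + 45 = 0
Divide by 5: r² + 6r + 9 = 0
Factored: (r + 3)² = 0
Repeated root: r = -3
General solution: y = (C₁ + C₂x)e^(-3x)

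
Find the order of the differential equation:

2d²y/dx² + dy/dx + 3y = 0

The order is 2 (highest derivative is of order 2).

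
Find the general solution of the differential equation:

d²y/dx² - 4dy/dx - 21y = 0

Characteristic equation: r² - 4r - 21 = 0
Roots: r = 7, -3 (distinct real)
General solution: y = C₁e^(7x) + C₂e^(-3x)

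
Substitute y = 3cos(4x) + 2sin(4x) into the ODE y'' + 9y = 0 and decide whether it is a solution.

Verification:
y'' = -48cos(4x) - 32sin(4x)
y'' + 9y ≠ 0 (frequency mismatch: got 16 instead of 9)

No, it is not a solution.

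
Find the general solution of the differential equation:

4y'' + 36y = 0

Characteristic equation: 4r² + 36 = 0
Divide by 4: r² + 9 = 0
Roots: r = ±3i (complex conjugates)
General solution: y = C₁cos(3x) + C₂sin(3x)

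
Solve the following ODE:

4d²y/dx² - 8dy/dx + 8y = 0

Characteristic equation: 4r² - 8r + 8 = 0
Divide by 4: r² - 2r + 2 = 0
Roots: r = 1 ± i (complex conjugates)
General solution: y = e^x(C₁cos(x) + C₂sin(x))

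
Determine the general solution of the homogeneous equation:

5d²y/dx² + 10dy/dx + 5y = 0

Characteristic equation: 5r² + 10r + 5 = 0
Divide by 5: r² + 2r + 1 = 0
Factored: (r + 1)² = 0
Repeated root: r = -1
General solution: y = (C₁ + C₂x)e^(-x)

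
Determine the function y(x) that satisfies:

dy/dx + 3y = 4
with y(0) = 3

General solution: y = 4/3 + Ce^(-3x)
Applying y(0) = 3: C = 3 - 4/3 = 5/3
Particular solution: y = 4/3 + (5/3)e^(-3x)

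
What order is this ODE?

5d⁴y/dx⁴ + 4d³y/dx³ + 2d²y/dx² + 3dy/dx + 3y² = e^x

The order is 4 (highest derivative is of order 4).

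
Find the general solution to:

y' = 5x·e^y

Separating variables and integrating:
-e^(-y) = 5x²/2 + C

General solution: y = -ln(C - 5x²/2)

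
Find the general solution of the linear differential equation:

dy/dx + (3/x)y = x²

Using integrating factor method:

General solution: y = (1/6)x^3 + Cx^(-3)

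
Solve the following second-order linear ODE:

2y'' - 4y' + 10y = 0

Characteristic equation: 2r² - 4r + 10 = 0
Divide by 2: r² - 2r + 5 = 0
Roots: r = 1 ± 2i (complex conjugates)
General solution: y = e^x(C₁cos(2x) + C₂sin(2x))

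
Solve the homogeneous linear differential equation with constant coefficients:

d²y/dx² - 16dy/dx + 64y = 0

Characteristic equation: r² - 16r + 64 = 0
Factored: (r - 8)² = 0
Repeated root: r = 8
General solution: y = (C₁ + C₂x)e^(8x)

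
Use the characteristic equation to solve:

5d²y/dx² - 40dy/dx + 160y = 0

Characteristic equation: 5r² - 40r + 160 = 0
Divide by 5: r² - 8r + 32 = 0
Roots: r = 4 ± 4i (complex conjugates)
General solution: y = e^(4x)(C₁cos(4x) + C₂sin(4x))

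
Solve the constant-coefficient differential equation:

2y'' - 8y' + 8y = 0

Characteristic equation: 2r² - 8r + 8 = 0
Divide by 2: r² - 4r + 4 = 0
Factored: (r - 2)² = 0
Repeated root: r = 2
General solution: y = (C₁ + C₂x)e^(2x)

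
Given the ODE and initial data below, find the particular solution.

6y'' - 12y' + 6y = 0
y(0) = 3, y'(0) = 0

General solution: y = (C₁ + C₂x)e^x
Repeated root r = 1
Applying ICs: C₁ = 3, C₂ = -3
Particular solution: y = (3 - 3x)e^x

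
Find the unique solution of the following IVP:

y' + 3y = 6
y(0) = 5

General solution: y = 2 + Ce^(-3x)
Applying y(0) = 5: C = 5 - 2 = 3
Particular solution: y = 2 + 3e^(-3x)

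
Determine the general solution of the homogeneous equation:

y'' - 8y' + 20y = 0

Characteristic equation: r² - 8r + 20 = 0
Roots: r = 4 ± 2i (complex conjugates)
General solution: y = e^(4x)(C₁cos(2x) + C₂sin(2x))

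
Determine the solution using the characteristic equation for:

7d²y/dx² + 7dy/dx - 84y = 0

Characteristic equation: 7r² + 7r - 84 = 0
Divide by 7: r² + r - 12 = 0
Roots: r = 3, -4 (distinct real)
General solution: y = C₁e^(3x) + C₂e^(-4x)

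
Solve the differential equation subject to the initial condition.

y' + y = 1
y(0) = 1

General solution: y = 1 + Ce^(-x)
Applying y(0) = 1: C = 1 - 1 = 0
Particular solution: y = 1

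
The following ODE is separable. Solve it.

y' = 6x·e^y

Separating variables and integrating:
-e^(-y) = 3x² + C

General solution: y = -ln(C - 3x²)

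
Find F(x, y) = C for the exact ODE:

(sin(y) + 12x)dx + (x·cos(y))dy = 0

Verify exactness: ∂M/∂y = ∂N/∂x ✓
Find F(x,y) such that ∂F/∂x = M, ∂F/∂y = N
Solution: x·sin(y) + 6x² = C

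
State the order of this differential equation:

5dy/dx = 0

The order is 1 (highest derivative is of order 1).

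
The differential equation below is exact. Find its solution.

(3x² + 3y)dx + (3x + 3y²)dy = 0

Verify exactness: ∂M/∂y = ∂N/∂x ✓
Find F(x,y) such that ∂F/∂x = M, ∂F/∂y = N
Solution: x³ + 3xy + y³ = C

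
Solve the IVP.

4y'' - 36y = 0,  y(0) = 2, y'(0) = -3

General solution: y = C₁e^(3x) + C₂e^(-3x)
Applying ICs: C₁ = 1/2, C₂ = 3/2
Particular solution: y = (1/2)e^(3x) + (3/2)e^(-3x)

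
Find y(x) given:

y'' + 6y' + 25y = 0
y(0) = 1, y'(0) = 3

General solution: y = e^(-3x)(C₁cos(4x) + C₂sin(4x))
Complex roots r = -3 ± 4i
Applying ICs: C₁ = 1, C₂ = 3/2
Particular solution: y = e^(-3x)(cos(4x) + (3/2)sin(4x))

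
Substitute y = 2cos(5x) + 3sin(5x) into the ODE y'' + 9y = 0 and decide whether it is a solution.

Verification:
y'' = -50cos(5x) - 75sin(5x)
y'' + 9y ≠ 0 (frequency mismatch: got 25 instead of 9)

No, it is not a solution.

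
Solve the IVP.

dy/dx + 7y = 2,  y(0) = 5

General solution: y = 2/7 + Ce^(-7x)
Applying y(0) = 5: C = 5 - 2/7 = 33/7
Particular solution: y = 2/7 + (33/7)e^(-7x)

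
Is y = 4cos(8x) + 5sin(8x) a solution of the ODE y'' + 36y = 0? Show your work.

Verification:
y'' = -256cos(8x) - 320sin(8x)
y'' + 36y ≠ 0 (frequency mismatch: got 64 instead of 36)

No, it is not a solution.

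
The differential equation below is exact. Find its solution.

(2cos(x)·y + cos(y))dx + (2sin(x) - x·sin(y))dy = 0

Verify exactness: ∂M/∂y = ∂N/∂x ✓
Find F(x,y) such that ∂F/∂x = M, ∂F/∂y = N
Solution: 2sin(x)·y + x·cos(y) = C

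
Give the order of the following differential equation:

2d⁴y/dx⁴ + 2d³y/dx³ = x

The order is 4 (highest derivative is of order 4).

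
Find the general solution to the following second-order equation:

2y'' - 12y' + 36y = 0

Characteristic equation: 2r² - 12r + 36 = 0
Divide by 2: r² - 6r + 18 = 0
Roots: r = 3 ± 3i (complex conjugates)
General solution: y = e^(3x)(C₁cos(3x) + C₂sin(3x))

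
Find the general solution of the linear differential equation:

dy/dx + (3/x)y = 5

Using integrating factor method:

General solution: y = (5/4)x + Cx^(-3)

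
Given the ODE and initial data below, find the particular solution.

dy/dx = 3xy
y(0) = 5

General solution: y = Ce^(3x²/2)
Applying IC y(0) = 5:
Particular solution: y = 5e^(3x²/2)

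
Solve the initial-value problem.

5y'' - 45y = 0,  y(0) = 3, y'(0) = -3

General solution: y = C₁e^(3x) + C₂e^(-3x)
Applying ICs: C₁ = 1, C₂ = 2
Particular solution: y = e^(3x) + 2e^(-3x)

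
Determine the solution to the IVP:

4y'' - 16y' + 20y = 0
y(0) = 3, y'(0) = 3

General solution: y = e^(2x)(C₁cos(x) + C₂sin(x))
Complex roots r = 2 ± i
Applying ICs: C₁ = 3, C₂ = -3
Particular solution: y = e^(2x)(3cos(x) - 3sin(x))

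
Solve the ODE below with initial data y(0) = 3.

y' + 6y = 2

General solution: y = 1/3 + Ce^(-6x)
Applying y(0) = 3: C = 3 - 1/3 = 8/3
Particular solution: y = 1/3 + (8/3)e^(-6x)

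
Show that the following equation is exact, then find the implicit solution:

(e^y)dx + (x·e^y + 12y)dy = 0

Verify exactness: ∂M/∂y = ∂N/∂x ✓
Find F(x,y) such that ∂F/∂x = M, ∂F/∂y = N
Solution: x·e^y + 6y² = C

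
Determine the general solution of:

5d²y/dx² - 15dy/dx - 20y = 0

Characteristic equation: 5r² - 15r - 20 = 0
Divide by 5: r² - 3r - 4 = 0
Roots: r = 4, -1 (distinct real)
General solution: y = C₁e^(4x) + C₂e^(-x)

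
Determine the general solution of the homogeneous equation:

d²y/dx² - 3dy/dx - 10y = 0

Characteristic equation: r² - 3r - 10 = 0
Roots: r = 5, -2 (distinct real)
General solution: y = C₁e^(5x) + C₂e^(-2x)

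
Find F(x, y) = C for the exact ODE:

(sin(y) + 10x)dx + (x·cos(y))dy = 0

Verify exactness: ∂M/∂y = ∂N/∂x ✓
Find F(x,y) such that ∂F/∂x = M, ∂F/∂y = N
Solution: x·sin(y) + 5x² = C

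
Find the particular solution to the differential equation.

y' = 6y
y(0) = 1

General solution: y = Ce^(6x)
Applying IC y(0) = 1:
Particular solution: y = e^(6x)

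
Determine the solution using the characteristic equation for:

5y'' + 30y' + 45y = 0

Characteristic equation: 5r² + 30r + 45 = 0
Divide by 5: r² + 6r + 9 = 0
Factored: (r + 3)² = 0
Repeated root: r = -3
General solution: y = (C₁ + C₂x)e^(-3x)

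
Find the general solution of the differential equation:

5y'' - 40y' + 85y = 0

Characteristic equation: 5r² - 40r + 85 = 0
Divide by 5: r² - 8r + 17 = 0
Roots: r = 4 ± i (complex conjugates)
General solution: y = e^(4x)(C₁cos(x) + C₂sin(x))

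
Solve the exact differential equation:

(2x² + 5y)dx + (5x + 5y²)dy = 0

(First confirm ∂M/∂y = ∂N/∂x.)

Verify exactness: ∂M/∂y = ∂N/∂x ✓
Find F(x,y) such that ∂F/∂x = M, ∂F/∂y = N
Solution: 2x³/3 + 5xy + 5y³/3 = C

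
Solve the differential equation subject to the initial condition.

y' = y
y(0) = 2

General solution: y = Ce^x
Applying IC y(0) = 2:
Particular solution: y = 2e^x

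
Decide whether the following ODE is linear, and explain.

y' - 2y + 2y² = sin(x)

Nonlinear (y² term)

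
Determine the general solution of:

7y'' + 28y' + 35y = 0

Characteristic equation: 7r² + 28r + 35 = 0
Divide by 7: r² + 4r + 5 = 0
Roots: r = -2 ± i (complex conjugates)
General solution: y = e^(-2x)(C₁cos(x) + C₂sin(x))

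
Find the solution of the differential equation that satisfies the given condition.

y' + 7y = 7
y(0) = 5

General solution: y = 1 + Ce^(-7x)
Applying y(0) = 5: C = 5 - 1 = 4
Particular solution: y = 1 + 4e^(-7x)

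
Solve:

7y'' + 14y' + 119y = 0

Characteristic equation: 7r² + 14r + 119 = 0
Divide by 7: r² + 2r + 17 = 0
Roots: r = -1 ± 4i (complex conjugates)
General solution: y = e^(-x)(C₁cos(4x) + C₂sin(4x))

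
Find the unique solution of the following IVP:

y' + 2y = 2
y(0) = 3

General solution: y = 1 + Ce^(-2x)
Applying y(0) = 3: C = 3 - 1 = 2
Particular solution: y = 1 + 2e^(-2x)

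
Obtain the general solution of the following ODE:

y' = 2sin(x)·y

Separating variables and integrating:
ln|y| = -2cos(x) + C

General solution: y = Ce^(-2cos(x))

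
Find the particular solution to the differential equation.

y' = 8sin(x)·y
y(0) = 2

General solution: y = Ce^(-8cos(x))
Applying IC y(0) = 2:
Particular solution: y = 2e^(8(1-cos(x)))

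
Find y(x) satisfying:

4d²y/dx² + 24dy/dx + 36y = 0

Characteristic equation: 4r² + 24r + 36 = 0
Divide by 4: r² + 6r + 9 = 0
Factored: (r + 3)² = 0
Repeated root: r = -3
General solution: y = (C₁ + C₂x)e^(-3x)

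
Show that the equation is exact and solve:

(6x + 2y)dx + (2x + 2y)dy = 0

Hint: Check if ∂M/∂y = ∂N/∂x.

Verify exactness: ∂M/∂y = ∂N/∂x ✓
Find F(x,y) such that ∂F/∂x = M, ∂F/∂y = N
Solution: 3x² + 2xy + y² = C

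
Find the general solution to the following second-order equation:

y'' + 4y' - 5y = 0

Characteristic equation: r² + 4r - 5 = 0
Roots: r = 1, -5 (distinct real)
General solution: y = C₁e^x + C₂e^(-5x)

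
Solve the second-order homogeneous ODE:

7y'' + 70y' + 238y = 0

Characteristic equation: 7r² + 70r + 238 = 0
Divide by 7: r² + 10r + 34 = 0
Roots: r = -5 ± 3i (complex conjugates)
General solution: y = e^(-5x)(C₁cos(3x) + C₂sin(3x))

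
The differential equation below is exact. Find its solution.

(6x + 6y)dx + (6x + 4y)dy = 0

Verify exactness: ∂M/∂y = ∂N/∂x ✓
Find F(x,y) such that ∂F/∂x = M, ∂F/∂y = N
Solution: 3x² + 6xy + 2y² = C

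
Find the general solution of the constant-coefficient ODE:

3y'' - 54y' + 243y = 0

Characteristic equation: 3r² - 54r + 243 = 0
Divide by 3: r² - 18r + 81 = 0
Factored: (r - 9)² = 0
Repeated root: r = 9
General solution: y = (C₁ + C₂x)e^(9x)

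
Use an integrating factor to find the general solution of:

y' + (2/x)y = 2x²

Using integrating factor method:

General solution: y = (2/5)x^3 + Cx^(-2)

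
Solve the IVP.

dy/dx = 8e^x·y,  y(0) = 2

General solution: y = Ce^(8e^x)
Applying IC y(0) = 2:
Particular solution: y = 2e^(8(e^x - 1))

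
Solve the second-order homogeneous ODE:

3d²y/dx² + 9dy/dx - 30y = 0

Characteristic equation: 3r² + 9r - 30 = 0
Divide by 3: r² + 3r - 10 = 0
Roots: r = 2, -5 (distinct real)
General solution: y = C₁e^(2x) + C₂e^(-5x)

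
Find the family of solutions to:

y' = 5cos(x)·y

Separating variables and integrating:
ln|y| = 5sin(x) + C

General solution: y = Ce^(5sin(x))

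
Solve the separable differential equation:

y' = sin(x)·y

Separating variables and integrating:
ln|y| = -cos(x) + C

General solution: y = Ce^(-cos(x))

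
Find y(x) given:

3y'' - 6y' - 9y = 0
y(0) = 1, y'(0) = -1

General solution: y = C₁e^(3x) + C₂e^(-x)
Applying ICs: C₁ = 0, C₂ = 1
Particular solution: y = e^(-x)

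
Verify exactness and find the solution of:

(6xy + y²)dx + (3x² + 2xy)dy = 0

Verify exactness: ∂M/∂y = ∂N/∂x ✓
Find F(x,y) such that ∂F/∂x = M, ∂F/∂y = N
Solution: 3x²y + xy² = C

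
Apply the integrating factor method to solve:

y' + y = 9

Using integrating factor method:

General solution: y = 9 + Ce^(-x)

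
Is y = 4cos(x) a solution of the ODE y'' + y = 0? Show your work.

Verification:
y'' = -4cos(x)
y'' + y = 0 ✓

Yes, it is a solution.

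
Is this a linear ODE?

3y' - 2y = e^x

Yes. Linear (y and its derivatives appear to the first power only, no products of y terms)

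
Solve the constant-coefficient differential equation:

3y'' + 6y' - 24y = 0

Characteristic equation: 3r² + 6r - 24 = 0
Divide by 3: r² + 2r - 8 = 0
Roots: r = 2, -4 (distinct real)
General solution: y = C₁e^(2x) + C₂e^(-4x)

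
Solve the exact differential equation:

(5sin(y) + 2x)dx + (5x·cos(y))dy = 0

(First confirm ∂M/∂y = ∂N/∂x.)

Verify exactness: ∂M/∂y = ∂N/∂x ✓
Find F(x,y) such that ∂F/∂x = M, ∂F/∂y = N
Solution: 5x·sin(y) + x² = C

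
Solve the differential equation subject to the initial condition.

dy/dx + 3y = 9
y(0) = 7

General solution: y = 3 + Ce^(-3x)
Applying y(0) = 7: C = 7 - 3 = 4
Particular solution: y = 3 + 4e^(-3x)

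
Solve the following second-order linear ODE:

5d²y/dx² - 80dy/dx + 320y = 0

Characteristic equation: 5r² - 80r + 320 = 0
Divide by 5: r² - 16r + 64 = 0
Factored: (r - 8)² = 0
Repeated root: r = 8
General solution: y = (C₁ + C₂x)e^(8x)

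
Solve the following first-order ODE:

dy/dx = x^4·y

Separating variables and integrating:
ln|y| = x^5/5 + C

General solution: y = Ce^(x^5/5)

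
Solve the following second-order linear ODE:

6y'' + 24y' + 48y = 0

Characteristic equation: 6r² + 24r + 48 = 0
Divide by 6: r² + 4r + 8 = 0
Roots: r = -2 ± 2i (complex conjugates)
General solution: y = e^(-2x)(C₁cos(2x) + C₂sin(2x))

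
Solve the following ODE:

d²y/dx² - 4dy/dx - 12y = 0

Characteristic equation: r² - 4r - 12 = 0
Roots: r = 6, -2 (distinct real)
General solution: y = C₁e^(6x) + C₂e^(-2x)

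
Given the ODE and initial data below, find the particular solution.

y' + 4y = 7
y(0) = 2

General solution: y = 7/4 + Ce^(-4x)
Applying y(0) = 2: C = 2 - 7/4 = 1/4
Particular solution: y = 7/4 + (1/4)e^(-4x)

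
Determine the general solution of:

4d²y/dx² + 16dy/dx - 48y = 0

Characteristic equation: 4r² + 16r - 48 = 0
Divide by 4: r² + 4r - 12 = 0
Roots: r = 2, -6 (distinct real)
General solution: y = C₁e^(2x) + C₂e^(-6x)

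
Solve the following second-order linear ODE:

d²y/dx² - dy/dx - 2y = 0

Characteristic equation: r² - r - 2 = 0
Roots: r = 2, -1 (distinct real)
General solution: y = C₁e^(2x) + C₂e^(-x)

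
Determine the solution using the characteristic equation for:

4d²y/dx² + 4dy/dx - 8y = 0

Characteristic equation: 4r² + 4r - 8 = 0
Divide by 4: r² + r - 2 = 0
Roots: r = 1, -2 (distinct real)
General solution: y = C₁e^x + C₂e^(-2x)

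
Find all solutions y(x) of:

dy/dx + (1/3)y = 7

Using integrating factor method:

General solution: y = 21 + Ce^(-x/3)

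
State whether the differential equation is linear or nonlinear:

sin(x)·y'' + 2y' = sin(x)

Linear (y and its derivatives appear to the first power only, no products of y terms)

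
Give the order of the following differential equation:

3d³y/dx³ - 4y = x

The order is 3 (highest derivative is of order 3).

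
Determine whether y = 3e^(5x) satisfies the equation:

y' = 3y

Verification:
y = 3e^(5x)
y' = 15e^(5x)
But 3y = 9e^(5x)
y' ≠ 3y — the derivative does not match

No, it is not a solution.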